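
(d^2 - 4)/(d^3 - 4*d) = 1/d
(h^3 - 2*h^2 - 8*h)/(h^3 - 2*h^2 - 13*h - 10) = h*(h - 4)/(h^2 - 4*h - 5)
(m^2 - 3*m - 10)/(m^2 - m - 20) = (m + 2)/(m + 4)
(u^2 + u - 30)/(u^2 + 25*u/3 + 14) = 3*(u - 5)/(3*u + 7)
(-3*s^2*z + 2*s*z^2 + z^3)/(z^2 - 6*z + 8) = z*(-3*s^2 + 2*s*z + z^2)/(z^2 - 6*z + 8)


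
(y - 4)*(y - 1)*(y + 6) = y^3 + y^2 - 26*y + 24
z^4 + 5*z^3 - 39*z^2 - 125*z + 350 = (z - 5)*(z - 2)*(z + 5)*(z + 7)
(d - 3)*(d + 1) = d^2 - 2*d - 3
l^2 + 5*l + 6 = (l + 2)*(l + 3)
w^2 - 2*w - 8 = (w - 4)*(w + 2)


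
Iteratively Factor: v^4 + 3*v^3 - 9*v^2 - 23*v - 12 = (v - 3)*(v^3 + 6*v^2 + 9*v + 4) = (v - 3)*(v + 1)*(v^2 + 5*v + 4) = (v - 3)*(v + 1)*(v + 4)*(v + 1)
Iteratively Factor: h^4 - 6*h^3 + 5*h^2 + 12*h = (h - 3)*(h^3 - 3*h^2 - 4*h) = (h - 3)*(h + 1)*(h^2 - 4*h) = (h - 4)*(h - 3)*(h + 1)*(h)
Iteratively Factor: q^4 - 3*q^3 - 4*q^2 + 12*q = (q - 2)*(q^3 - q^2 - 6*q) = q*(q - 2)*(q^2 - q - 6) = q*(q - 2)*(q + 2)*(q - 3)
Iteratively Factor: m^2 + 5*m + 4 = (m + 1)*(m + 4)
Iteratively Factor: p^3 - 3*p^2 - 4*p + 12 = (p - 2)*(p^2 - p - 6) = (p - 3)*(p - 2)*(p + 2)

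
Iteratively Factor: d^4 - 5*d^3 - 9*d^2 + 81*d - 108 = (d + 4)*(d^3 - 9*d^2 + 27*d - 27) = (d - 3)*(d + 4)*(d^2 - 6*d + 9) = (d - 3)^2*(d + 4)*(d - 3)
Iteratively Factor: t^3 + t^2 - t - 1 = (t - 1)*(t^2 + 2*t + 1) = (t - 1)*(t + 1)*(t + 1)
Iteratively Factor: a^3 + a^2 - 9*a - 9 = (a + 3)*(a^2 - 2*a - 3) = (a - 3)*(a + 3)*(a + 1)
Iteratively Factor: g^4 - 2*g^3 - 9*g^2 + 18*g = (g)*(g^3 - 2*g^2 - 9*g + 18) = g*(g - 3)*(g^2 + g - 6) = g*(g - 3)*(g - 2)*(g + 3)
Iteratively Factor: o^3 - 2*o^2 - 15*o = (o + 3)*(o^2 - 5*o) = o*(o + 3)*(o - 5)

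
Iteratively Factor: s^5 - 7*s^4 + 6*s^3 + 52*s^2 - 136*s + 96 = (s - 2)*(s^4 - 5*s^3 - 4*s^2 + 44*s - 48) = (s - 2)^2*(s^3 - 3*s^2 - 10*s + 24) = (s - 2)^3*(s^2 - s - 12) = (s - 2)^3*(s + 3)*(s - 4)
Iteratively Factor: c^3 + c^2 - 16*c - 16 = (c + 1)*(c^2 - 16) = (c - 4)*(c + 1)*(c + 4)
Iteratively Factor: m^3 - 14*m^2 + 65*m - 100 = (m - 4)*(m^2 - 10*m + 25) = (m - 5)*(m - 4)*(m - 5)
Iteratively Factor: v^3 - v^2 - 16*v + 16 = (v - 1)*(v^2 - 16) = (v - 4)*(v - 1)*(v + 4)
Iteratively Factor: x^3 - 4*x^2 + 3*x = (x - 1)*(x^2 - 3*x) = x*(x - 1)*(x - 3)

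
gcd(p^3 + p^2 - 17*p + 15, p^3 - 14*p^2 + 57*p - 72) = p - 3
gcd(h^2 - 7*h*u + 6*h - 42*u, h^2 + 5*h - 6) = h + 6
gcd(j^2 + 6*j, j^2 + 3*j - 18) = j + 6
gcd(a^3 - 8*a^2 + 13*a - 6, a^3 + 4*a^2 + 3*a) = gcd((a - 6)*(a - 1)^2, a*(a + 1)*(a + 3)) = 1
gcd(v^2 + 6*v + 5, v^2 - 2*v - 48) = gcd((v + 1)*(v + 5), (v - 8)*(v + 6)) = 1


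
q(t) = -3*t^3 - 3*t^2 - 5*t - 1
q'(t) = -9*t^2 - 6*t - 5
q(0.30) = -2.85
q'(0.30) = -7.61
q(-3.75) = 133.77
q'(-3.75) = -109.06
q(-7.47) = 1119.45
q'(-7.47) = -462.39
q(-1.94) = 19.31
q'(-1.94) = -27.23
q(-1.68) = 13.16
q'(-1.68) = -20.32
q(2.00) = -47.00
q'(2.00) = -53.00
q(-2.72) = 50.78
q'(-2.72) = -55.27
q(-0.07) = -0.66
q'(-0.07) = -4.62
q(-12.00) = 4811.00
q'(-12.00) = -1229.00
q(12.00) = -5677.00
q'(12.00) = -1373.00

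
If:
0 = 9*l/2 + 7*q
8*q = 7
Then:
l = -49/36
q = 7/8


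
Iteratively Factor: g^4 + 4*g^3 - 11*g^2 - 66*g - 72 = (g + 3)*(g^3 + g^2 - 14*g - 24) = (g + 3)^2*(g^2 - 2*g - 8) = (g + 2)*(g + 3)^2*(g - 4)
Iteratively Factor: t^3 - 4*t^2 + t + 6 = (t + 1)*(t^2 - 5*t + 6) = (t - 2)*(t + 1)*(t - 3)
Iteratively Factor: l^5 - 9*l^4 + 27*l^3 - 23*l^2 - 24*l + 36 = (l + 1)*(l^4 - 10*l^3 + 37*l^2 - 60*l + 36) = (l - 2)*(l + 1)*(l^3 - 8*l^2 + 21*l - 18) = (l - 2)^2*(l + 1)*(l^2 - 6*l + 9) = (l - 3)*(l - 2)^2*(l + 1)*(l - 3)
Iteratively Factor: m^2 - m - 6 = (m - 3)*(m + 2)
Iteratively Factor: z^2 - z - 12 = (z + 3)*(z - 4)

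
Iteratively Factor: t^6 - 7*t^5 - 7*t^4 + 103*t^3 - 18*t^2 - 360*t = (t)*(t^5 - 7*t^4 - 7*t^3 + 103*t^2 - 18*t - 360) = t*(t - 3)*(t^4 - 4*t^3 - 19*t^2 + 46*t + 120) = t*(t - 5)*(t - 3)*(t^3 + t^2 - 14*t - 24) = t*(t - 5)*(t - 4)*(t - 3)*(t^2 + 5*t + 6) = t*(t - 5)*(t - 4)*(t - 3)*(t + 2)*(t + 3)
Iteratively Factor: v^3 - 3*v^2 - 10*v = (v - 5)*(v^2 + 2*v) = v*(v - 5)*(v + 2)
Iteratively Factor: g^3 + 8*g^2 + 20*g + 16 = (g + 4)*(g^2 + 4*g + 4) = (g + 2)*(g + 4)*(g + 2)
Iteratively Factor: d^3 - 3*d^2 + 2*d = (d - 2)*(d^2 - d) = (d - 2)*(d - 1)*(d)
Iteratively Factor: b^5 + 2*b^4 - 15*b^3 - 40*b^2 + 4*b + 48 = (b + 2)*(b^4 - 15*b^2 - 10*b + 24) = (b + 2)*(b + 3)*(b^3 - 3*b^2 - 6*b + 8) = (b - 4)*(b + 2)*(b + 3)*(b^2 + b - 2) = (b - 4)*(b + 2)^2*(b + 3)*(b - 1)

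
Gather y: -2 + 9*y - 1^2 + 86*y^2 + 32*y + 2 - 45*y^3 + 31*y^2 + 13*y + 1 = -45*y^3 + 117*y^2 + 54*y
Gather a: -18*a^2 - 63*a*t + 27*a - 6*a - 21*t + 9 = -18*a^2 + a*(21 - 63*t) - 21*t + 9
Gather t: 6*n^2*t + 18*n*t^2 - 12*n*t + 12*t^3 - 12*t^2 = 12*t^3 + t^2*(18*n - 12) + t*(6*n^2 - 12*n)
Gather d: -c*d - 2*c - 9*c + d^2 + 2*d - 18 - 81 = -11*c + d^2 + d*(2 - c) - 99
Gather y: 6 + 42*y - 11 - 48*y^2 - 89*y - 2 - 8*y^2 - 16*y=-56*y^2 - 63*y - 7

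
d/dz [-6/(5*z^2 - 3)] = 60*z/(5*z^2 - 3)^2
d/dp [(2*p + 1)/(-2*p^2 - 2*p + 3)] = 2*(-2*p^2 - 2*p + (2*p + 1)^2 + 3)/(2*p^2 + 2*p - 3)^2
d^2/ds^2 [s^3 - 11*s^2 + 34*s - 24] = 6*s - 22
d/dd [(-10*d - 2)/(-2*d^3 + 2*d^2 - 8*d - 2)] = (5*d^3 - 5*d^2 + 20*d - (5*d + 1)*(3*d^2 - 2*d + 4) + 5)/(d^3 - d^2 + 4*d + 1)^2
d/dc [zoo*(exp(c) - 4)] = zoo*exp(c)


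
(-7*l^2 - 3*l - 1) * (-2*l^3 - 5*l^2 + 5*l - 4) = 14*l^5 + 41*l^4 - 18*l^3 + 18*l^2 + 7*l + 4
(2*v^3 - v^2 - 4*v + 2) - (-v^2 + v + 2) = 2*v^3 - 5*v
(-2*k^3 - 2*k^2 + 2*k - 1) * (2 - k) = 2*k^4 - 2*k^3 - 6*k^2 + 5*k - 2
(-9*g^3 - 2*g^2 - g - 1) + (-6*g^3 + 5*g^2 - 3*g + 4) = -15*g^3 + 3*g^2 - 4*g + 3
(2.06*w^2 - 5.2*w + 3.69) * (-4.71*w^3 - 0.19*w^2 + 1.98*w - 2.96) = -9.7026*w^5 + 24.1006*w^4 - 12.3131*w^3 - 17.0947*w^2 + 22.6982*w - 10.9224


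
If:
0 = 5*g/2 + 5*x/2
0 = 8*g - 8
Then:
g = 1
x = -1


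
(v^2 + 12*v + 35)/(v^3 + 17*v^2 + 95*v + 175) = 1/(v + 5)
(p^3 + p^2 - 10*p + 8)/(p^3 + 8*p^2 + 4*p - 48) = (p - 1)/(p + 6)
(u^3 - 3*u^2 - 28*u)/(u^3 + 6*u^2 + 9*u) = (u^2 - 3*u - 28)/(u^2 + 6*u + 9)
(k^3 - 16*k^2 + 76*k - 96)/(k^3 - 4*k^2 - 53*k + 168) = (k^2 - 8*k + 12)/(k^2 + 4*k - 21)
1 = 1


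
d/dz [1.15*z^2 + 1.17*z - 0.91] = 2.3*z + 1.17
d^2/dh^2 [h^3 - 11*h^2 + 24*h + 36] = 6*h - 22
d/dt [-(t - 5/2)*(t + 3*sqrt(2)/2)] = -2*t - 3*sqrt(2)/2 + 5/2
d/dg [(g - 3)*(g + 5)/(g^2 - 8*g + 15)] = -10/(g^2 - 10*g + 25)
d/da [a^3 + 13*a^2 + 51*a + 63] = 3*a^2 + 26*a + 51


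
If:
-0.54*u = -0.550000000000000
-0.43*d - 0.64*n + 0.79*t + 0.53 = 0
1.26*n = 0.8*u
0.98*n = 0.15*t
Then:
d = 8.03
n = 0.65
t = 4.22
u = 1.02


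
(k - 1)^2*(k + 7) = k^3 + 5*k^2 - 13*k + 7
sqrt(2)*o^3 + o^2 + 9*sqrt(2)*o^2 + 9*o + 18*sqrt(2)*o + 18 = (o + 3)*(o + 6)*(sqrt(2)*o + 1)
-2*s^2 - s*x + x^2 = (-2*s + x)*(s + x)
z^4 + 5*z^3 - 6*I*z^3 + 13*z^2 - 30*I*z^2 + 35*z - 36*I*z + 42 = (z + 2)*(z + 3)*(z - 7*I)*(z + I)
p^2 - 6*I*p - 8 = (p - 4*I)*(p - 2*I)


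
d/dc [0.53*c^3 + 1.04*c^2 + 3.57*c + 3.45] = 1.59*c^2 + 2.08*c + 3.57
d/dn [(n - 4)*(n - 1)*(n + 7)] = 3*n^2 + 4*n - 31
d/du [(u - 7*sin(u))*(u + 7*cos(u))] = -7*sqrt(2)*u*sin(u + pi/4) + 2*u - 49*cos(2*u) + 7*sqrt(2)*cos(u + pi/4)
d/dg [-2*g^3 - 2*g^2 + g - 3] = -6*g^2 - 4*g + 1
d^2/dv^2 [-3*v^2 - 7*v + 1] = -6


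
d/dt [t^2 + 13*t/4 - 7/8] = 2*t + 13/4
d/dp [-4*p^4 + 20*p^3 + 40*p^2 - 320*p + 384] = -16*p^3 + 60*p^2 + 80*p - 320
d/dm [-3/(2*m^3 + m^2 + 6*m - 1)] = 6*(3*m^2 + m + 3)/(2*m^3 + m^2 + 6*m - 1)^2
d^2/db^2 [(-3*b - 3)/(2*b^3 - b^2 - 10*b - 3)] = 6*(4*(b + 1)*(-3*b^2 + b + 5)^2 + (6*b^2 - 2*b + (b + 1)*(6*b - 1) - 10)*(-2*b^3 + b^2 + 10*b + 3))/(-2*b^3 + b^2 + 10*b + 3)^3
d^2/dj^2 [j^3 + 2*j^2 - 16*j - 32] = 6*j + 4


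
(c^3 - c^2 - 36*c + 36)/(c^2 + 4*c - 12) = (c^2 - 7*c + 6)/(c - 2)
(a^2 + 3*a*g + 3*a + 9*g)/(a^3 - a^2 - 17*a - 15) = (a + 3*g)/(a^2 - 4*a - 5)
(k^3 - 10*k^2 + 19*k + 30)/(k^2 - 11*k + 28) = (k^3 - 10*k^2 + 19*k + 30)/(k^2 - 11*k + 28)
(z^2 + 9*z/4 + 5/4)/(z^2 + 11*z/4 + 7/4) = (4*z + 5)/(4*z + 7)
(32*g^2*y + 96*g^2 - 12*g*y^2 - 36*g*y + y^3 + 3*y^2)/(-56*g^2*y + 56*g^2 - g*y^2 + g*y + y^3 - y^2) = (-4*g*y - 12*g + y^2 + 3*y)/(7*g*y - 7*g + y^2 - y)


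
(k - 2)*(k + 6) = k^2 + 4*k - 12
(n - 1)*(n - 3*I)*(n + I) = n^3 - n^2 - 2*I*n^2 + 3*n + 2*I*n - 3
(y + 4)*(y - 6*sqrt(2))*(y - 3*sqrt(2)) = y^3 - 9*sqrt(2)*y^2 + 4*y^2 - 36*sqrt(2)*y + 36*y + 144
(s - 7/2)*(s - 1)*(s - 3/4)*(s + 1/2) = s^4 - 19*s^3/4 + 17*s^2/4 + 13*s/16 - 21/16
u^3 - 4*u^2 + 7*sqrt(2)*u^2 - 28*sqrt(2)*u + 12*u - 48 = (u - 4)*(u + sqrt(2))*(u + 6*sqrt(2))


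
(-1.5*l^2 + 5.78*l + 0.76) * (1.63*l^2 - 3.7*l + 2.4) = -2.445*l^4 + 14.9714*l^3 - 23.7472*l^2 + 11.06*l + 1.824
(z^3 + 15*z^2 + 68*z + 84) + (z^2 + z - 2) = z^3 + 16*z^2 + 69*z + 82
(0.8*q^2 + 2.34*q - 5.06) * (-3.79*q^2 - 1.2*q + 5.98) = -3.032*q^4 - 9.8286*q^3 + 21.1534*q^2 + 20.0652*q - 30.2588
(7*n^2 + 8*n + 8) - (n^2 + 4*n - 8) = 6*n^2 + 4*n + 16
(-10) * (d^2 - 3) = 30 - 10*d^2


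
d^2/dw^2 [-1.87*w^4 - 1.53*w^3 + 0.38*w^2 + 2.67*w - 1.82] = -22.44*w^2 - 9.18*w + 0.76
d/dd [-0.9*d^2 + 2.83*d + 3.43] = 2.83 - 1.8*d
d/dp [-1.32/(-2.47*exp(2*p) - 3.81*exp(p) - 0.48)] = (-6.5208*exp(p) - 5.0292)*exp(p)/(2.47*exp(2*p) + 3.81*exp(p) + 0.48)^2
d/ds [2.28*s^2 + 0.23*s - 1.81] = 4.56*s + 0.23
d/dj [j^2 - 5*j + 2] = 2*j - 5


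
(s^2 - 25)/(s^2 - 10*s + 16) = (s^2 - 25)/(s^2 - 10*s + 16)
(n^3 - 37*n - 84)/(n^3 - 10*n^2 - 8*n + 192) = (n^2 - 4*n - 21)/(n^2 - 14*n + 48)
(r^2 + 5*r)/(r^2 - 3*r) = (r + 5)/(r - 3)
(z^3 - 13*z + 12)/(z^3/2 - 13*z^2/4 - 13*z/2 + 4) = 4*(z^3 - 13*z + 12)/(2*z^3 - 13*z^2 - 26*z + 16)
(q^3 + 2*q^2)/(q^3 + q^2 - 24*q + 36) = q^2*(q + 2)/(q^3 + q^2 - 24*q + 36)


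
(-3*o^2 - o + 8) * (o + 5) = -3*o^3 - 16*o^2 + 3*o + 40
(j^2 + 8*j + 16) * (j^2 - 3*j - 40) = j^4 + 5*j^3 - 48*j^2 - 368*j - 640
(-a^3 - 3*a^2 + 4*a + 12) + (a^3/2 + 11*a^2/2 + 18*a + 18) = -a^3/2 + 5*a^2/2 + 22*a + 30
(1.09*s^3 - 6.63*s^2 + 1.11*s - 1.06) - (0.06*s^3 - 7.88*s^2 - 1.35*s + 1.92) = 1.03*s^3 + 1.25*s^2 + 2.46*s - 2.98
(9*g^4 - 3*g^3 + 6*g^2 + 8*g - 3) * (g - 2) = 9*g^5 - 21*g^4 + 12*g^3 - 4*g^2 - 19*g + 6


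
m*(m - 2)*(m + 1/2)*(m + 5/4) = m^4 - m^3/4 - 23*m^2/8 - 5*m/4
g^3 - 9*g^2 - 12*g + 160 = (g - 8)*(g - 5)*(g + 4)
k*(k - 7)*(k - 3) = k^3 - 10*k^2 + 21*k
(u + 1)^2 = u^2 + 2*u + 1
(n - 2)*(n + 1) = n^2 - n - 2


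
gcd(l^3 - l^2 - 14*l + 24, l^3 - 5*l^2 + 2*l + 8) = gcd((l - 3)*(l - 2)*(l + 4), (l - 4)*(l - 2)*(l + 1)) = l - 2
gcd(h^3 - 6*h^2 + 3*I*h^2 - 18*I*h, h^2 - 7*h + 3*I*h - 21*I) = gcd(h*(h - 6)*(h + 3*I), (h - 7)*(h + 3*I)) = h + 3*I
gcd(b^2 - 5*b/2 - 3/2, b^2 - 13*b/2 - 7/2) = b + 1/2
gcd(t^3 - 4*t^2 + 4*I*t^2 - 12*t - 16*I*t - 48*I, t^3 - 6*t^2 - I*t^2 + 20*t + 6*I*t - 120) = t^2 + t*(-6 + 4*I) - 24*I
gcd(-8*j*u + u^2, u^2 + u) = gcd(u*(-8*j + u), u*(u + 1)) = u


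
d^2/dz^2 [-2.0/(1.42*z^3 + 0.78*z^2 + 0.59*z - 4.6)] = ((17.04*z + 3.12)*(1.42*z^3 + 0.78*z^2 + 0.59*z - 4.6) - 2.0*(4.26*z^2 + 1.56*z + 0.59)*(8.52*z^2 + 3.12*z + 1.18))/(1.42*z^3 + 0.78*z^2 + 0.59*z - 4.6)^3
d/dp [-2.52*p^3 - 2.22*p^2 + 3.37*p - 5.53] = -7.56*p^2 - 4.44*p + 3.37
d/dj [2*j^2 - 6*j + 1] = 4*j - 6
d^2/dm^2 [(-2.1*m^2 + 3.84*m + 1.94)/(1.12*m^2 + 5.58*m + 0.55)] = (35.882112*m^3 + 22.362816*m^2 + 58.5527040000001*m + 93.578732)/(1.404928*m^6 + 20.998656*m^5 + 106.688064*m^4 + 194.364792*m^3 + 52.39146*m^2 + 5.06385*m + 0.166375)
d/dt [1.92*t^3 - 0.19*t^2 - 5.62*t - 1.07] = 5.76*t^2 - 0.38*t - 5.62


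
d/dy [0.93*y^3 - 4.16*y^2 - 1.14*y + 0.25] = 2.79*y^2 - 8.32*y - 1.14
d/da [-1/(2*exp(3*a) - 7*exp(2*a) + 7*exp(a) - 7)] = (6*exp(2*a) - 14*exp(a) + 7)*exp(a)/(2*exp(3*a) - 7*exp(2*a) + 7*exp(a) - 7)^2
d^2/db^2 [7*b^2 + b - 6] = 14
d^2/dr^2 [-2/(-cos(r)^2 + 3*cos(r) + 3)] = 2*(4*sin(r)^4 + 9*sin(r)^2*cos(r) - 23*sin(r)^2 - 5)/(sin(r)^2 + 3*cos(r) + 2)^3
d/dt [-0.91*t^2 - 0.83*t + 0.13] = -1.82*t - 0.83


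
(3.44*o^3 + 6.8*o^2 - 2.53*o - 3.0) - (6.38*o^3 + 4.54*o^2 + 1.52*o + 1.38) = -2.94*o^3 + 2.26*o^2 - 4.05*o - 4.38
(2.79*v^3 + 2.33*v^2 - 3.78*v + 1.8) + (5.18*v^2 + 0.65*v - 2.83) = 2.79*v^3 + 7.51*v^2 - 3.13*v - 1.03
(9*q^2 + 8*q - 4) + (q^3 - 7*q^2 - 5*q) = q^3 + 2*q^2 + 3*q - 4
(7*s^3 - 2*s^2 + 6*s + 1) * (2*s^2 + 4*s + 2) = 14*s^5 + 24*s^4 + 18*s^3 + 22*s^2 + 16*s + 2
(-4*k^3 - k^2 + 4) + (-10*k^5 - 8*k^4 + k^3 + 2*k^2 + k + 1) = -10*k^5 - 8*k^4 - 3*k^3 + k^2 + k + 5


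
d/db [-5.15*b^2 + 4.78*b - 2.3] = 4.78 - 10.3*b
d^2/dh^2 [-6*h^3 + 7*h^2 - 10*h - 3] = 14 - 36*h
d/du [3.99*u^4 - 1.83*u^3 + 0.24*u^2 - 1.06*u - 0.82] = 15.96*u^3 - 5.49*u^2 + 0.48*u - 1.06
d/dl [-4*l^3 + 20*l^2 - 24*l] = -12*l^2 + 40*l - 24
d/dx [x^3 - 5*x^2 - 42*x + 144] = 3*x^2 - 10*x - 42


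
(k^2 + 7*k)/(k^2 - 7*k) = (k + 7)/(k - 7)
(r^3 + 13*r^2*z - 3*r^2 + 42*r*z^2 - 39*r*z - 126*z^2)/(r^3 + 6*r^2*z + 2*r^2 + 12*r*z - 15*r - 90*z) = (r + 7*z)/(r + 5)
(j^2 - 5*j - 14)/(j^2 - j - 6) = (j - 7)/(j - 3)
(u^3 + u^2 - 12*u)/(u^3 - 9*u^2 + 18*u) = (u + 4)/(u - 6)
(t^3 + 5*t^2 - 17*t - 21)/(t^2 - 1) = (t^2 + 4*t - 21)/(t - 1)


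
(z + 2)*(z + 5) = z^2 + 7*z + 10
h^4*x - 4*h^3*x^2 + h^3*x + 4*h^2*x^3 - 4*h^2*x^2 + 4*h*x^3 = h*(h - 2*x)^2*(h*x + x)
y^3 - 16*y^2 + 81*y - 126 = (y - 7)*(y - 6)*(y - 3)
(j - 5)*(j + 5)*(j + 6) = j^3 + 6*j^2 - 25*j - 150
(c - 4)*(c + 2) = c^2 - 2*c - 8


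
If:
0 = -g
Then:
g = 0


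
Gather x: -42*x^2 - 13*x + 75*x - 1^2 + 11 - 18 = -42*x^2 + 62*x - 8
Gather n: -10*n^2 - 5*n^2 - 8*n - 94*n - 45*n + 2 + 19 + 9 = -15*n^2 - 147*n + 30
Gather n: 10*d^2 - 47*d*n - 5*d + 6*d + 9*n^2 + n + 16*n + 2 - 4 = 10*d^2 + d + 9*n^2 + n*(17 - 47*d) - 2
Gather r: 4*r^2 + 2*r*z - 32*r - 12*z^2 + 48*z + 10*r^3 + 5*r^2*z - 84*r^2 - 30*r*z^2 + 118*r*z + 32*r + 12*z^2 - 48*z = 10*r^3 + r^2*(5*z - 80) + r*(-30*z^2 + 120*z)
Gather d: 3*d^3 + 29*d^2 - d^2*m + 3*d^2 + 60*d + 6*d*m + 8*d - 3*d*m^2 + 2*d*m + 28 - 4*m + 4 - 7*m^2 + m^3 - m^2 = 3*d^3 + d^2*(32 - m) + d*(-3*m^2 + 8*m + 68) + m^3 - 8*m^2 - 4*m + 32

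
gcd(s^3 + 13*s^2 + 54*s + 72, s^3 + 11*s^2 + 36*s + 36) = s^2 + 9*s + 18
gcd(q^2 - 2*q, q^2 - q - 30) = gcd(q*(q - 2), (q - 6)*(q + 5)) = 1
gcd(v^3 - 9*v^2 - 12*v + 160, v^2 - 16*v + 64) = v - 8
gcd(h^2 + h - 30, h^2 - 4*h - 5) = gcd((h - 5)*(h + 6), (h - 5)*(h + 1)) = h - 5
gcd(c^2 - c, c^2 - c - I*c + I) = c - 1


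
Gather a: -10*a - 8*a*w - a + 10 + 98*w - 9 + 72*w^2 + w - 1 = a*(-8*w - 11) + 72*w^2 + 99*w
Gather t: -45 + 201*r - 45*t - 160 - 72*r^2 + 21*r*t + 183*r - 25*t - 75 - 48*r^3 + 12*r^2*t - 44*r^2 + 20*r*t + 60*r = -48*r^3 - 116*r^2 + 444*r + t*(12*r^2 + 41*r - 70) - 280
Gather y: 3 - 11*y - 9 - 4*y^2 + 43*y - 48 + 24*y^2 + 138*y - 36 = 20*y^2 + 170*y - 90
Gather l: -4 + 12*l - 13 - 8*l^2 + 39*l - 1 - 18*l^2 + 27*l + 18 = -26*l^2 + 78*l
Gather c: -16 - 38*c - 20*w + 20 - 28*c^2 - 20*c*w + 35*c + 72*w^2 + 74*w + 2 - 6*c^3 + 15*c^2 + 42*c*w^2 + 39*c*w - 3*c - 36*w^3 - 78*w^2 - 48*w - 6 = -6*c^3 - 13*c^2 + c*(42*w^2 + 19*w - 6) - 36*w^3 - 6*w^2 + 6*w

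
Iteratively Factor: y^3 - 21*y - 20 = (y + 4)*(y^2 - 4*y - 5) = (y - 5)*(y + 4)*(y + 1)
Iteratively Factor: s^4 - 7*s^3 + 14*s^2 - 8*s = (s - 2)*(s^3 - 5*s^2 + 4*s) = (s - 2)*(s - 1)*(s^2 - 4*s) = (s - 4)*(s - 2)*(s - 1)*(s)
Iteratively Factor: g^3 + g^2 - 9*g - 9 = (g + 3)*(g^2 - 2*g - 3) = (g + 1)*(g + 3)*(g - 3)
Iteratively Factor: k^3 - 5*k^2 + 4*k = (k - 4)*(k^2 - k) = (k - 4)*(k - 1)*(k)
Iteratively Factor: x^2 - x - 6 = (x - 3)*(x + 2)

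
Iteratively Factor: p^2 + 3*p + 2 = (p + 2)*(p + 1)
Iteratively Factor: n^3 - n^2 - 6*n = (n)*(n^2 - n - 6) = n*(n + 2)*(n - 3)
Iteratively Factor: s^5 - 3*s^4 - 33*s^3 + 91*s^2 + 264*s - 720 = (s - 5)*(s^4 + 2*s^3 - 23*s^2 - 24*s + 144) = (s - 5)*(s + 4)*(s^3 - 2*s^2 - 15*s + 36) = (s - 5)*(s + 4)^2*(s^2 - 6*s + 9) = (s - 5)*(s - 3)*(s + 4)^2*(s - 3)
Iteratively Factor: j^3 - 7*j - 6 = (j + 2)*(j^2 - 2*j - 3) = (j - 3)*(j + 2)*(j + 1)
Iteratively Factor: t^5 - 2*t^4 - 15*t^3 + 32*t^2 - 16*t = (t)*(t^4 - 2*t^3 - 15*t^2 + 32*t - 16) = t*(t - 1)*(t^3 - t^2 - 16*t + 16) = t*(t - 4)*(t - 1)*(t^2 + 3*t - 4) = t*(t - 4)*(t - 1)^2*(t + 4)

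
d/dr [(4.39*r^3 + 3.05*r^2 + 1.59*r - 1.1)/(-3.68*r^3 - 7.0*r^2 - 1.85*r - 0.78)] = (7.105427357601e-15*r^5 - 19.506*r^4 - 4.54059999999998*r^3 - 16.9291*r^2 - 20.158*r - 3.2752)/(13.5424*r^6 + 51.52*r^5 + 62.616*r^4 + 31.6408*r^3 + 14.3425*r^2 + 2.886*r + 0.6084)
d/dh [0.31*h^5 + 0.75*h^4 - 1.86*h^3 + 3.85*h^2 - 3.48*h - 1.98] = 1.55*h^4 + 3.0*h^3 - 5.58*h^2 + 7.7*h - 3.48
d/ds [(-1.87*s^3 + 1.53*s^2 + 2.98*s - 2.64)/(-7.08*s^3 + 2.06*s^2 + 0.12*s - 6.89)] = (-7.105427357601e-15*s^5 + 6.9802*s^4 + 41.748*s^3 - 23.3759*s^2 - 10.2066*s - 20.2154)/(50.1264*s^6 - 29.1696*s^5 + 2.5444*s^4 + 98.0568*s^3 - 28.3724*s^2 - 1.6536*s + 47.4721)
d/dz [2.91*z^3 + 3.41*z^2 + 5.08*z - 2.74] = 8.73*z^2 + 6.82*z + 5.08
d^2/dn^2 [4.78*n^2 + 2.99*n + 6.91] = 9.56000000000000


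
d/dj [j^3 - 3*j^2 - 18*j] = 3*j^2 - 6*j - 18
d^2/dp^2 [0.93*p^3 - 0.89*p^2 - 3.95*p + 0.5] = 5.58*p - 1.78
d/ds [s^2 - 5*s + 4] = 2*s - 5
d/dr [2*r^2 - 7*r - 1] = 4*r - 7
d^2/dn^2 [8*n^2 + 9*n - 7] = 16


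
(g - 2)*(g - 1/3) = g^2 - 7*g/3 + 2/3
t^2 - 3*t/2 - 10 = (t - 4)*(t + 5/2)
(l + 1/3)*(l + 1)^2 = l^3 + 7*l^2/3 + 5*l/3 + 1/3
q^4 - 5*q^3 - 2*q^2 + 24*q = q*(q - 4)*(q - 3)*(q + 2)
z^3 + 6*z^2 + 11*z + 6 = (z + 1)*(z + 2)*(z + 3)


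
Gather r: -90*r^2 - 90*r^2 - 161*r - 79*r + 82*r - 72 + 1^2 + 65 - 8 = -180*r^2 - 158*r - 14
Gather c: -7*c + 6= 6 - 7*c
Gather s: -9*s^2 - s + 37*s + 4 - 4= -9*s^2 + 36*s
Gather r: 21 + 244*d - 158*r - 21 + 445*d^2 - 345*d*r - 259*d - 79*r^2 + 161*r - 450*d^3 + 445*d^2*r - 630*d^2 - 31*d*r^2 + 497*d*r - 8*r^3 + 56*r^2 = -450*d^3 - 185*d^2 - 15*d - 8*r^3 + r^2*(-31*d - 23) + r*(445*d^2 + 152*d + 3)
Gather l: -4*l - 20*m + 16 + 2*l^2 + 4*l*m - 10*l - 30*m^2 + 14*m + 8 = 2*l^2 + l*(4*m - 14) - 30*m^2 - 6*m + 24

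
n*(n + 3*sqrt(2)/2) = n^2 + 3*sqrt(2)*n/2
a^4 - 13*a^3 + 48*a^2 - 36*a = a*(a - 6)^2*(a - 1)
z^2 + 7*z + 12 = (z + 3)*(z + 4)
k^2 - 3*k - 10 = (k - 5)*(k + 2)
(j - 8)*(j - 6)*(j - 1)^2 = j^4 - 16*j^3 + 77*j^2 - 110*j + 48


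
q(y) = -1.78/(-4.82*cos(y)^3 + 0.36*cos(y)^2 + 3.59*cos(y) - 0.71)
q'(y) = -1.78*(-14.46*sin(y)*cos(y)^2 + 0.72*sin(y)*cos(y) + 3.59*sin(y))/(-4.82*cos(y)^3 + 0.36*cos(y)^2 + 3.59*cos(y) - 0.71)^2 = (25.7388*cos(y)^2 - 1.2816*cos(y) - 6.3902)*sin(y)/(4.82*cos(y)^3 - 0.36*cos(y)^2 - 3.59*cos(y) + 0.71)^2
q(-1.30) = -9.68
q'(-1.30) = 139.48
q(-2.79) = -7.90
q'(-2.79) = -118.68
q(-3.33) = -2.62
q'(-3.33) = 7.99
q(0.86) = -3.98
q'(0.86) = 14.16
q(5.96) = 1.63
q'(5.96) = -4.14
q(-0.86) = -3.98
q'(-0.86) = -14.16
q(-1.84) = 1.15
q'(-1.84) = 1.70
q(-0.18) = 1.25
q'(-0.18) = -1.53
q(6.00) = 1.49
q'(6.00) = -3.14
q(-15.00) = 1.59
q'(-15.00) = -4.93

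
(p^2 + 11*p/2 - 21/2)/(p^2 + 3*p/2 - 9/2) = (p + 7)/(p + 3)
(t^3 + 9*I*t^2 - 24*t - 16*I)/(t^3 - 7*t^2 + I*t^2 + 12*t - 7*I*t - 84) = (t^2 + 5*I*t - 4)/(t^2 - t*(7 + 3*I) + 21*I)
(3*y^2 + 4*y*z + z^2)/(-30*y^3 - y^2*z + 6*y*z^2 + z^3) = (-y - z)/(10*y^2 - 3*y*z - z^2)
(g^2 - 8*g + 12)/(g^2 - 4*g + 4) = (g - 6)/(g - 2)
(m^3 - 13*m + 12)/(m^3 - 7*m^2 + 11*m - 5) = (m^2 + m - 12)/(m^2 - 6*m + 5)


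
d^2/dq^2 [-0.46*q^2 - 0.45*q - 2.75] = -0.920000000000000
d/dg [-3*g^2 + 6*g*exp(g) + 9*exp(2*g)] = 6*g*exp(g) - 6*g + 18*exp(2*g) + 6*exp(g)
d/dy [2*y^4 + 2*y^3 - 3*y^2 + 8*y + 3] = 8*y^3 + 6*y^2 - 6*y + 8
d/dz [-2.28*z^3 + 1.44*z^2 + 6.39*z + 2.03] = -6.84*z^2 + 2.88*z + 6.39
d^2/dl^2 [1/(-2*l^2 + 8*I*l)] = (l*(l - 4*I) - 4*(l - 2*I)^2)/(l^3*(l - 4*I)^3)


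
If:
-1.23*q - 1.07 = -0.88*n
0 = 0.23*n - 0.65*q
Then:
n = 2.41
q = 0.85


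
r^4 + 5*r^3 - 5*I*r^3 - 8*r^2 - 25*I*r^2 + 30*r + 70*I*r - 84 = (r - 2)*(r + 7)*(r - 6*I)*(r + I)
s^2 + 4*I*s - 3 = (s + I)*(s + 3*I)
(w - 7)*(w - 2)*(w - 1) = w^3 - 10*w^2 + 23*w - 14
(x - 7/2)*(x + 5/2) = x^2 - x - 35/4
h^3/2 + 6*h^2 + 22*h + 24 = (h/2 + 1)*(h + 4)*(h + 6)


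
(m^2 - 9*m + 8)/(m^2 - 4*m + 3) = (m - 8)/(m - 3)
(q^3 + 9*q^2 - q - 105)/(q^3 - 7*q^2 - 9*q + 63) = (q^2 + 12*q + 35)/(q^2 - 4*q - 21)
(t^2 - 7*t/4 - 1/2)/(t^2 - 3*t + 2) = (t + 1/4)/(t - 1)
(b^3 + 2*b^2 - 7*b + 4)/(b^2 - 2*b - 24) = (b^2 - 2*b + 1)/(b - 6)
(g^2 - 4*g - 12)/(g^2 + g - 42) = (g + 2)/(g + 7)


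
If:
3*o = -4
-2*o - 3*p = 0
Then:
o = -4/3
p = 8/9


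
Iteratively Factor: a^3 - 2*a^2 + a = (a - 1)*(a^2 - a) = (a - 1)^2*(a)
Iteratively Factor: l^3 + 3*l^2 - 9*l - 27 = (l + 3)*(l^2 - 9) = (l - 3)*(l + 3)*(l + 3)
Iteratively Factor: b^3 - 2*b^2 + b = (b - 1)*(b^2 - b) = (b - 1)^2*(b)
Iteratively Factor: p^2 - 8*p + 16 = (p - 4)*(p - 4)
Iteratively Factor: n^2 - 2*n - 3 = (n - 3)*(n + 1)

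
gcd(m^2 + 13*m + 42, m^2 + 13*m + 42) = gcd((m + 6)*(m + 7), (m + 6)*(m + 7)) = m^2 + 13*m + 42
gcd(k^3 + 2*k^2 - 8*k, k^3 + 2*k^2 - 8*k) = k^3 + 2*k^2 - 8*k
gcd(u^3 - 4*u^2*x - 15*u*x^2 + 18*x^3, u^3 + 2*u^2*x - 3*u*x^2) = -u^2 - 2*u*x + 3*x^2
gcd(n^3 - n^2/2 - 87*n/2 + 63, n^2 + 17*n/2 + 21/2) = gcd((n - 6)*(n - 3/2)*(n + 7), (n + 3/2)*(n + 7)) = n + 7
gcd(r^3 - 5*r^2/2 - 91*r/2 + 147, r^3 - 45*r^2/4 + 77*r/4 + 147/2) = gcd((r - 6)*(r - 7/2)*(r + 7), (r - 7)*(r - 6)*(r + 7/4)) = r - 6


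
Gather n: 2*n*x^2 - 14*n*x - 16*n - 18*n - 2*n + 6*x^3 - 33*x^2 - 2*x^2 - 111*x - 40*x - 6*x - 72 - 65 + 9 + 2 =n*(2*x^2 - 14*x - 36) + 6*x^3 - 35*x^2 - 157*x - 126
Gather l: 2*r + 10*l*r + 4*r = 10*l*r + 6*r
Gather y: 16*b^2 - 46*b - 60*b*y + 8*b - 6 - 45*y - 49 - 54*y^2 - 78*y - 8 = 16*b^2 - 38*b - 54*y^2 + y*(-60*b - 123) - 63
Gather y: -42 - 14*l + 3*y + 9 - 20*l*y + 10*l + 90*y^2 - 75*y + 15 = -4*l + 90*y^2 + y*(-20*l - 72) - 18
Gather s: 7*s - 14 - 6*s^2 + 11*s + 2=-6*s^2 + 18*s - 12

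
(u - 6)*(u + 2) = u^2 - 4*u - 12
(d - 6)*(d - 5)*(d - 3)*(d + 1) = d^4 - 13*d^3 + 49*d^2 - 27*d - 90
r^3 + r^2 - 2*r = r*(r - 1)*(r + 2)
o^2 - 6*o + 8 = (o - 4)*(o - 2)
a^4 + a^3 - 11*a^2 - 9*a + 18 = (a - 3)*(a - 1)*(a + 2)*(a + 3)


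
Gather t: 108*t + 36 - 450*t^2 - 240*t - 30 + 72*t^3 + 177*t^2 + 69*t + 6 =72*t^3 - 273*t^2 - 63*t + 12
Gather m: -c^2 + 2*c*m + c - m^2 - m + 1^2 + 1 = -c^2 + c - m^2 + m*(2*c - 1) + 2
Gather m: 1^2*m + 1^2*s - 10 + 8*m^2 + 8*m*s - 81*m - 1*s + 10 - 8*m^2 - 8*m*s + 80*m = 0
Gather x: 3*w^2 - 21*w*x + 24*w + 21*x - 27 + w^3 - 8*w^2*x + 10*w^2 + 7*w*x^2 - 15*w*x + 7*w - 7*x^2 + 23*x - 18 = w^3 + 13*w^2 + 31*w + x^2*(7*w - 7) + x*(-8*w^2 - 36*w + 44) - 45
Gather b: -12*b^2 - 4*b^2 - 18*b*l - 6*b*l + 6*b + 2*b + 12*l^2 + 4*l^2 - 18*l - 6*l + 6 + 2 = -16*b^2 + b*(8 - 24*l) + 16*l^2 - 24*l + 8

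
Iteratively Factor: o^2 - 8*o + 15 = (o - 5)*(o - 3)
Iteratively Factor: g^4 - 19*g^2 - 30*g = (g - 5)*(g^3 + 5*g^2 + 6*g) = (g - 5)*(g + 2)*(g^2 + 3*g) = g*(g - 5)*(g + 2)*(g + 3)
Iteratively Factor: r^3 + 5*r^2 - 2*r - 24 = (r + 3)*(r^2 + 2*r - 8) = (r - 2)*(r + 3)*(r + 4)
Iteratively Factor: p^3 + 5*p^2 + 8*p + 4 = (p + 1)*(p^2 + 4*p + 4) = (p + 1)*(p + 2)*(p + 2)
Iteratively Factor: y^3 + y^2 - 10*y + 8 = (y - 1)*(y^2 + 2*y - 8) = (y - 1)*(y + 4)*(y - 2)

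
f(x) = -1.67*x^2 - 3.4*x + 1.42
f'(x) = -3.34*x - 3.4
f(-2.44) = -0.23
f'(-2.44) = 4.75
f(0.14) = 0.91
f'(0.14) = -3.87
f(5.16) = -60.59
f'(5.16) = -20.63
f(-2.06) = 1.34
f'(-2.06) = 3.48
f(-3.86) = -10.34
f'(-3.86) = 9.49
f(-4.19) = -13.65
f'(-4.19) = 10.59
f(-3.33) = -5.78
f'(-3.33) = 7.72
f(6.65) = -95.04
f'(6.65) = -25.61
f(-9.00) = -103.25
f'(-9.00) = 26.66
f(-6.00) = -38.30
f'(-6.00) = 16.64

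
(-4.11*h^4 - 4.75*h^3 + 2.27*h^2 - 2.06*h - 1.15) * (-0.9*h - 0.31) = 3.699*h^5 + 5.5491*h^4 - 0.5705*h^3 + 1.1503*h^2 + 1.6736*h + 0.3565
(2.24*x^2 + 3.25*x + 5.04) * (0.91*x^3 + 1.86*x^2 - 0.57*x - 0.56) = 2.0384*x^5 + 7.1239*x^4 + 9.3546*x^3 + 6.2675*x^2 - 4.6928*x - 2.8224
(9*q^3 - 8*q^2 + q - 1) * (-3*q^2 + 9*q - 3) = -27*q^5 + 105*q^4 - 102*q^3 + 36*q^2 - 12*q + 3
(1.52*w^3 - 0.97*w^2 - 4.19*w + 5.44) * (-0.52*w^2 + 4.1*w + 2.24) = -0.7904*w^5 + 6.7364*w^4 + 1.6066*w^3 - 22.1806*w^2 + 12.9184*w + 12.1856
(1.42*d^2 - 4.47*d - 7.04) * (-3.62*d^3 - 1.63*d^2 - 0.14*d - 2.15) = -5.1404*d^5 + 13.8668*d^4 + 32.5721*d^3 + 9.048*d^2 + 10.5961*d + 15.136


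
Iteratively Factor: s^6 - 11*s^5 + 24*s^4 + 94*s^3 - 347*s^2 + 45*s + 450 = (s + 1)*(s^5 - 12*s^4 + 36*s^3 + 58*s^2 - 405*s + 450) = (s - 3)*(s + 1)*(s^4 - 9*s^3 + 9*s^2 + 85*s - 150) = (s - 3)*(s - 2)*(s + 1)*(s^3 - 7*s^2 - 5*s + 75) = (s - 5)*(s - 3)*(s - 2)*(s + 1)*(s^2 - 2*s - 15) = (s - 5)^2*(s - 3)*(s - 2)*(s + 1)*(s + 3)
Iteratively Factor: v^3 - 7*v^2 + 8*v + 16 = (v + 1)*(v^2 - 8*v + 16) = (v - 4)*(v + 1)*(v - 4)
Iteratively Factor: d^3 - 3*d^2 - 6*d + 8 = (d - 1)*(d^2 - 2*d - 8) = (d - 1)*(d + 2)*(d - 4)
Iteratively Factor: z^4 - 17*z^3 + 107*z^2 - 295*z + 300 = (z - 4)*(z^3 - 13*z^2 + 55*z - 75) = (z - 5)*(z - 4)*(z^2 - 8*z + 15) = (z - 5)*(z - 4)*(z - 3)*(z - 5)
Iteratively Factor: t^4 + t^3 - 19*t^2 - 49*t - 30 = (t + 1)*(t^3 - 19*t - 30) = (t + 1)*(t + 3)*(t^2 - 3*t - 10) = (t - 5)*(t + 1)*(t + 3)*(t + 2)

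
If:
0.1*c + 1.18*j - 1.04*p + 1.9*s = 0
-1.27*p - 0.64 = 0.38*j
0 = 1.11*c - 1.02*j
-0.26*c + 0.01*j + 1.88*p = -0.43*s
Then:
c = -0.85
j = -0.93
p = -0.23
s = 0.50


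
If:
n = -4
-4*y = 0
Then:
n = -4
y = 0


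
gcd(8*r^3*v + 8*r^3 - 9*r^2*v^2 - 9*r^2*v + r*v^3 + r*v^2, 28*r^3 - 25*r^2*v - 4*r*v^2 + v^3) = r - v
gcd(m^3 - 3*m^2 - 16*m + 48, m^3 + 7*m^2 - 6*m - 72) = m^2 + m - 12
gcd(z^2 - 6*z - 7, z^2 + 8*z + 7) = z + 1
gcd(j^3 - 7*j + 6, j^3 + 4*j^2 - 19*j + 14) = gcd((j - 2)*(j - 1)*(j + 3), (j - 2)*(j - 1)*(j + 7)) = j^2 - 3*j + 2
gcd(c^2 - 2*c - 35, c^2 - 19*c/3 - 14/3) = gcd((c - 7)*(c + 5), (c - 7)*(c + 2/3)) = c - 7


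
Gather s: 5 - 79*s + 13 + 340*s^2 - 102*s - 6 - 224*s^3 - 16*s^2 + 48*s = -224*s^3 + 324*s^2 - 133*s + 12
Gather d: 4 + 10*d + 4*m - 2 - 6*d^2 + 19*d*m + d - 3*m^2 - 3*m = -6*d^2 + d*(19*m + 11) - 3*m^2 + m + 2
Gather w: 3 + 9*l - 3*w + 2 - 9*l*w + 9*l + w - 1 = 18*l + w*(-9*l - 2) + 4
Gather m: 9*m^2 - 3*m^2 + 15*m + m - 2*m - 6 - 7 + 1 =6*m^2 + 14*m - 12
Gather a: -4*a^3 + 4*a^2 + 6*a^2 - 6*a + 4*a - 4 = -4*a^3 + 10*a^2 - 2*a - 4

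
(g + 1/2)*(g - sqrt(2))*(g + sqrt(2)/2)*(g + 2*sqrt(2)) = g^4 + g^3/2 + 3*sqrt(2)*g^3/2 - 3*g^2 + 3*sqrt(2)*g^2/4 - 2*sqrt(2)*g - 3*g/2 - sqrt(2)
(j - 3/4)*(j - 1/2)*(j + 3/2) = j^3 + j^2/4 - 3*j/2 + 9/16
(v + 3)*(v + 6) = v^2 + 9*v + 18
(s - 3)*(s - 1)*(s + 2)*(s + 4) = s^4 + 2*s^3 - 13*s^2 - 14*s + 24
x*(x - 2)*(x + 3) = x^3 + x^2 - 6*x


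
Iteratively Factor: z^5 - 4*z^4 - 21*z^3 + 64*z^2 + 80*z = (z)*(z^4 - 4*z^3 - 21*z^2 + 64*z + 80) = z*(z - 4)*(z^3 - 21*z - 20) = z*(z - 4)*(z + 4)*(z^2 - 4*z - 5) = z*(z - 4)*(z + 1)*(z + 4)*(z - 5)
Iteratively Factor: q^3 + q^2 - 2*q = (q + 2)*(q^2 - q) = (q - 1)*(q + 2)*(q)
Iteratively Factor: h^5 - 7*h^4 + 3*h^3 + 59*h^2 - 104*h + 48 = (h - 1)*(h^4 - 6*h^3 - 3*h^2 + 56*h - 48) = (h - 1)*(h + 3)*(h^3 - 9*h^2 + 24*h - 16) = (h - 1)^2*(h + 3)*(h^2 - 8*h + 16) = (h - 4)*(h - 1)^2*(h + 3)*(h - 4)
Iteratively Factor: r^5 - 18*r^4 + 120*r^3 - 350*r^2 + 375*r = (r - 5)*(r^4 - 13*r^3 + 55*r^2 - 75*r) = r*(r - 5)*(r^3 - 13*r^2 + 55*r - 75) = r*(r - 5)^2*(r^2 - 8*r + 15) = r*(r - 5)^2*(r - 3)*(r - 5)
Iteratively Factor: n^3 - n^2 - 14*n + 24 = (n - 2)*(n^2 + n - 12) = (n - 3)*(n - 2)*(n + 4)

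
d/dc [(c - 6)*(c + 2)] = 2*c - 4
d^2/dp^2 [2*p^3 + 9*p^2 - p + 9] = 12*p + 18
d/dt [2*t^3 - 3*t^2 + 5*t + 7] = 6*t^2 - 6*t + 5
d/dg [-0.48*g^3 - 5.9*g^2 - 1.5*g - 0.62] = -1.44*g^2 - 11.8*g - 1.5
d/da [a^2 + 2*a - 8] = 2*a + 2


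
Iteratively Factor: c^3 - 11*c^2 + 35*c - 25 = (c - 1)*(c^2 - 10*c + 25) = (c - 5)*(c - 1)*(c - 5)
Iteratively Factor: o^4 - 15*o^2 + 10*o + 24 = (o + 4)*(o^3 - 4*o^2 + o + 6) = (o - 2)*(o + 4)*(o^2 - 2*o - 3) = (o - 2)*(o + 1)*(o + 4)*(o - 3)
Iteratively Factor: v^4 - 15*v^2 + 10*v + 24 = (v - 3)*(v^3 + 3*v^2 - 6*v - 8) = (v - 3)*(v - 2)*(v^2 + 5*v + 4) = (v - 3)*(v - 2)*(v + 1)*(v + 4)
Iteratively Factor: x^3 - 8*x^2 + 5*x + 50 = (x - 5)*(x^2 - 3*x - 10) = (x - 5)^2*(x + 2)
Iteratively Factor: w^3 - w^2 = (w)*(w^2 - w) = w*(w - 1)*(w)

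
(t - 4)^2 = t^2 - 8*t + 16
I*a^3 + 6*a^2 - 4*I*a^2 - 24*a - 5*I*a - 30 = (a - 5)*(a - 6*I)*(I*a + I)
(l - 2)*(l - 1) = l^2 - 3*l + 2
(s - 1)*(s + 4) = s^2 + 3*s - 4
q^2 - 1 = (q - 1)*(q + 1)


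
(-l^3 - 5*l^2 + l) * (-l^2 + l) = l^5 + 4*l^4 - 6*l^3 + l^2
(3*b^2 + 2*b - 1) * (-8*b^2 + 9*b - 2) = -24*b^4 + 11*b^3 + 20*b^2 - 13*b + 2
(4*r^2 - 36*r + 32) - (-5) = 4*r^2 - 36*r + 37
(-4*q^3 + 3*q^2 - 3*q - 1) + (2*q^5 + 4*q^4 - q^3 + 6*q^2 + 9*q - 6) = 2*q^5 + 4*q^4 - 5*q^3 + 9*q^2 + 6*q - 7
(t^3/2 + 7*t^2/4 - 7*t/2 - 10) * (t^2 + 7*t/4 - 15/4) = t^5/2 + 21*t^4/8 - 37*t^3/16 - 363*t^2/16 - 35*t/8 + 75/2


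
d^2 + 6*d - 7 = (d - 1)*(d + 7)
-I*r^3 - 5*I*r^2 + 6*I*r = r*(r + 6)*(-I*r + I)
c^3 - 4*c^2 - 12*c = c*(c - 6)*(c + 2)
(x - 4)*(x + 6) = x^2 + 2*x - 24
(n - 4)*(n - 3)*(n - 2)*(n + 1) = n^4 - 8*n^3 + 17*n^2 + 2*n - 24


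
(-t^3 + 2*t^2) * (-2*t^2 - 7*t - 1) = 2*t^5 + 3*t^4 - 13*t^3 - 2*t^2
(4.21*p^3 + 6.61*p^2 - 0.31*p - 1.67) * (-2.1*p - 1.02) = -8.841*p^4 - 18.1752*p^3 - 6.0912*p^2 + 3.8232*p + 1.7034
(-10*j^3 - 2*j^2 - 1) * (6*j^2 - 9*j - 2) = -60*j^5 + 78*j^4 + 38*j^3 - 2*j^2 + 9*j + 2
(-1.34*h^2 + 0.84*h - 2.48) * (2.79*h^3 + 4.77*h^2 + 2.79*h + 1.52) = -3.7386*h^5 - 4.0482*h^4 - 6.651*h^3 - 11.5228*h^2 - 5.6424*h - 3.7696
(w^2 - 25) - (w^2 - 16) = -9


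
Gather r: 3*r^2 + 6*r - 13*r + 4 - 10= 3*r^2 - 7*r - 6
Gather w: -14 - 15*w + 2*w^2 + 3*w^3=3*w^3 + 2*w^2 - 15*w - 14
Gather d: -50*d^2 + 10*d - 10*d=-50*d^2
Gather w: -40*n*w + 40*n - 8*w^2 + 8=-40*n*w + 40*n - 8*w^2 + 8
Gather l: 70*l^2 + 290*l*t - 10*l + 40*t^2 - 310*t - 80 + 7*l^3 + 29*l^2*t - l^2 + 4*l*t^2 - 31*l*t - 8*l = 7*l^3 + l^2*(29*t + 69) + l*(4*t^2 + 259*t - 18) + 40*t^2 - 310*t - 80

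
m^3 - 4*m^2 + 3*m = m*(m - 3)*(m - 1)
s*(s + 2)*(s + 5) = s^3 + 7*s^2 + 10*s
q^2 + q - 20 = (q - 4)*(q + 5)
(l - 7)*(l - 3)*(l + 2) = l^3 - 8*l^2 + l + 42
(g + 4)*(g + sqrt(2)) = g^2 + sqrt(2)*g + 4*g + 4*sqrt(2)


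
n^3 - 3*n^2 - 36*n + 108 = (n - 6)*(n - 3)*(n + 6)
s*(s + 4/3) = s^2 + 4*s/3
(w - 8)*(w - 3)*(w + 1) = w^3 - 10*w^2 + 13*w + 24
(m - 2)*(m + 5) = m^2 + 3*m - 10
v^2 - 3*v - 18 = (v - 6)*(v + 3)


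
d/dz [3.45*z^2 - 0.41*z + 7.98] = 6.9*z - 0.41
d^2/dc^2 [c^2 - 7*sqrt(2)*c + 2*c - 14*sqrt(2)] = 2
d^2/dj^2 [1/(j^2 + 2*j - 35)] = 2*(-j^2 - 2*j + 4*(j + 1)^2 + 35)/(j^2 + 2*j - 35)^3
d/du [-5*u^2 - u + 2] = -10*u - 1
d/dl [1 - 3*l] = -3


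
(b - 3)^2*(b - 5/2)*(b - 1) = b^4 - 19*b^3/2 + 65*b^2/2 - 93*b/2 + 45/2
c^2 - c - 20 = (c - 5)*(c + 4)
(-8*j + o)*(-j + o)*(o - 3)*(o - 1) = 8*j^2*o^2 - 32*j^2*o + 24*j^2 - 9*j*o^3 + 36*j*o^2 - 27*j*o + o^4 - 4*o^3 + 3*o^2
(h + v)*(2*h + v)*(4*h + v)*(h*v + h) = 8*h^4*v + 8*h^4 + 14*h^3*v^2 + 14*h^3*v + 7*h^2*v^3 + 7*h^2*v^2 + h*v^4 + h*v^3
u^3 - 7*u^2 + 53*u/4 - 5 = (u - 4)*(u - 5/2)*(u - 1/2)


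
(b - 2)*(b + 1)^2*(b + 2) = b^4 + 2*b^3 - 3*b^2 - 8*b - 4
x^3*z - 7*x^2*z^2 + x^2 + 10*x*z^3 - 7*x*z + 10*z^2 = (x - 5*z)*(x - 2*z)*(x*z + 1)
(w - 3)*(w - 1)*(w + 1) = w^3 - 3*w^2 - w + 3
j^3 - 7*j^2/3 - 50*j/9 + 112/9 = (j - 8/3)*(j - 2)*(j + 7/3)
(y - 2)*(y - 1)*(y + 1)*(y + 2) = y^4 - 5*y^2 + 4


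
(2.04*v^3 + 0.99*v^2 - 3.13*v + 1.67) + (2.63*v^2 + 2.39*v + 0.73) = 2.04*v^3 + 3.62*v^2 - 0.74*v + 2.4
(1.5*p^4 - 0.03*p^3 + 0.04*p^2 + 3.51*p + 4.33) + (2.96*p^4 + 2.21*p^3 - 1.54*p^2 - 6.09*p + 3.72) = 4.46*p^4 + 2.18*p^3 - 1.5*p^2 - 2.58*p + 8.05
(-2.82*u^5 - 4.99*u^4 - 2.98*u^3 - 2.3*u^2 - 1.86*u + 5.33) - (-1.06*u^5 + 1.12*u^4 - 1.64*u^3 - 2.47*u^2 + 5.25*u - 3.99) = -1.76*u^5 - 6.11*u^4 - 1.34*u^3 + 0.17*u^2 - 7.11*u + 9.32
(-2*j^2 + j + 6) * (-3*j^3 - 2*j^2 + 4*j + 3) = 6*j^5 + j^4 - 28*j^3 - 14*j^2 + 27*j + 18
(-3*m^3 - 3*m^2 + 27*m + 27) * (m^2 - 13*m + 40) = -3*m^5 + 36*m^4 - 54*m^3 - 444*m^2 + 729*m + 1080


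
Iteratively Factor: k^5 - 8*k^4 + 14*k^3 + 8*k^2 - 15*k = (k - 5)*(k^4 - 3*k^3 - k^2 + 3*k) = k*(k - 5)*(k^3 - 3*k^2 - k + 3) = k*(k - 5)*(k - 1)*(k^2 - 2*k - 3) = k*(k - 5)*(k - 3)*(k - 1)*(k + 1)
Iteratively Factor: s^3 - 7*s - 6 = (s + 1)*(s^2 - s - 6) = (s - 3)*(s + 1)*(s + 2)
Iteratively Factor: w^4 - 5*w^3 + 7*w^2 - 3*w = (w - 3)*(w^3 - 2*w^2 + w) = (w - 3)*(w - 1)*(w^2 - w) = (w - 3)*(w - 1)^2*(w)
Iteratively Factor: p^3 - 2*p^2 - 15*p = (p)*(p^2 - 2*p - 15) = p*(p + 3)*(p - 5)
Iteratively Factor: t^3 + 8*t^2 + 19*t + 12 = (t + 1)*(t^2 + 7*t + 12) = (t + 1)*(t + 3)*(t + 4)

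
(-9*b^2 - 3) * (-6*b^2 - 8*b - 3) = 54*b^4 + 72*b^3 + 45*b^2 + 24*b + 9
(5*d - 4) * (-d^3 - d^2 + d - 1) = -5*d^4 - d^3 + 9*d^2 - 9*d + 4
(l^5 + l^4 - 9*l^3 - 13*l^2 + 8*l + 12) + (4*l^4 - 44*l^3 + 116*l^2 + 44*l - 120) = l^5 + 5*l^4 - 53*l^3 + 103*l^2 + 52*l - 108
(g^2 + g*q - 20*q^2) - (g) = g^2 + g*q - g - 20*q^2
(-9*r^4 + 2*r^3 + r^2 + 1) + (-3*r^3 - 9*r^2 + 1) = -9*r^4 - r^3 - 8*r^2 + 2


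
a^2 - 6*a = a*(a - 6)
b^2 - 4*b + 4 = (b - 2)^2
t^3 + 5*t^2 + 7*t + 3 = (t + 1)^2*(t + 3)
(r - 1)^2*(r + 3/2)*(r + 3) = r^4 + 5*r^3/2 - 7*r^2/2 - 9*r/2 + 9/2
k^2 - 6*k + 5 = (k - 5)*(k - 1)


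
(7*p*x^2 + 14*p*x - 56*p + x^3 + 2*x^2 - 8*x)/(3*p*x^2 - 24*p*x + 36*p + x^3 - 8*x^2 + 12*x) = (7*p*x + 28*p + x^2 + 4*x)/(3*p*x - 18*p + x^2 - 6*x)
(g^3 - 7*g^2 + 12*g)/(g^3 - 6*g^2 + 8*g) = (g - 3)/(g - 2)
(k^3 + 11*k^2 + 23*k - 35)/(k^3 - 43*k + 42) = (k + 5)/(k - 6)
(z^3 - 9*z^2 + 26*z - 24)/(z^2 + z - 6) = (z^2 - 7*z + 12)/(z + 3)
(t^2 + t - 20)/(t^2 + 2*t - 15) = (t - 4)/(t - 3)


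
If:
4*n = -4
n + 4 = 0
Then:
No Solution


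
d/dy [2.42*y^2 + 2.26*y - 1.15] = 4.84*y + 2.26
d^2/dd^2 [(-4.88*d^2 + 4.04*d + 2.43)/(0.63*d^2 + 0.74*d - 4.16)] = (7.757064*d^3 - 70.950222*d^2 + 70.325388*d - 128.63076)/(0.250047*d^6 + 0.881118*d^5 - 3.918348*d^4 - 11.231128*d^3 + 25.873536*d^2 + 38.418432*d - 71.991296)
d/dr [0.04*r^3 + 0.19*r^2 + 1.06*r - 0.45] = 0.12*r^2 + 0.38*r + 1.06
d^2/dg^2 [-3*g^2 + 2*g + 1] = -6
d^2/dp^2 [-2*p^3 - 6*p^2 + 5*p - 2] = -12*p - 12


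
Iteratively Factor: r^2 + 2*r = (r)*(r + 2)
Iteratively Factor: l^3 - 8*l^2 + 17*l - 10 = (l - 5)*(l^2 - 3*l + 2) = (l - 5)*(l - 1)*(l - 2)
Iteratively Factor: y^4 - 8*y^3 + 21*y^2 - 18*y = (y - 2)*(y^3 - 6*y^2 + 9*y) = (y - 3)*(y - 2)*(y^2 - 3*y) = (y - 3)^2*(y - 2)*(y)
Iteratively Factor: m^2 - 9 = (m + 3)*(m - 3)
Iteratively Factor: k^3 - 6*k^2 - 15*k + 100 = (k - 5)*(k^2 - k - 20) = (k - 5)^2*(k + 4)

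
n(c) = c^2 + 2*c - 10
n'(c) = 2*c + 2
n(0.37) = -9.12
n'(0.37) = 2.74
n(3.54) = 9.61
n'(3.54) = 9.08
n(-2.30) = -9.31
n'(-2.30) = -2.60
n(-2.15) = -9.68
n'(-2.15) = -2.30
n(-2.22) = -9.51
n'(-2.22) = -2.44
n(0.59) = -8.47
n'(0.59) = 3.18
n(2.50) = 1.25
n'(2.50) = 7.00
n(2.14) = -1.14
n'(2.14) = 6.28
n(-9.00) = 53.00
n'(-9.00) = -16.00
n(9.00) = 89.00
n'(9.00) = 20.00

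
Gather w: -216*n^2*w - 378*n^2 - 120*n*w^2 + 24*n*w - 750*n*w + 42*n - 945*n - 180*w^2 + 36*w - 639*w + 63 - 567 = -378*n^2 - 903*n + w^2*(-120*n - 180) + w*(-216*n^2 - 726*n - 603) - 504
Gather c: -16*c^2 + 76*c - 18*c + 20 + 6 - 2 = -16*c^2 + 58*c + 24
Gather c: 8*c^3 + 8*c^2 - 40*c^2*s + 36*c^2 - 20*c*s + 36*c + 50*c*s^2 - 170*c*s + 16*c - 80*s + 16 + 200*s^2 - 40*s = 8*c^3 + c^2*(44 - 40*s) + c*(50*s^2 - 190*s + 52) + 200*s^2 - 120*s + 16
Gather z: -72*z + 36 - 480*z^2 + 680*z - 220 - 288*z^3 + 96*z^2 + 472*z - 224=-288*z^3 - 384*z^2 + 1080*z - 408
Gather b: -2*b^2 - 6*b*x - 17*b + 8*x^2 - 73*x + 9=-2*b^2 + b*(-6*x - 17) + 8*x^2 - 73*x + 9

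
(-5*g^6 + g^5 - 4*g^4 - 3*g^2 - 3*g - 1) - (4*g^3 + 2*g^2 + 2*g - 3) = -5*g^6 + g^5 - 4*g^4 - 4*g^3 - 5*g^2 - 5*g + 2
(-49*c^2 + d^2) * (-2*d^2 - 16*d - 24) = 98*c^2*d^2 + 784*c^2*d + 1176*c^2 - 2*d^4 - 16*d^3 - 24*d^2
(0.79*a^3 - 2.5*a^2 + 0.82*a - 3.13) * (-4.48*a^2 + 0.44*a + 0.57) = -3.5392*a^5 + 11.5476*a^4 - 4.3233*a^3 + 12.9582*a^2 - 0.9098*a - 1.7841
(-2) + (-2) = -4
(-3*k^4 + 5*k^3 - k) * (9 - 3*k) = 9*k^5 - 42*k^4 + 45*k^3 + 3*k^2 - 9*k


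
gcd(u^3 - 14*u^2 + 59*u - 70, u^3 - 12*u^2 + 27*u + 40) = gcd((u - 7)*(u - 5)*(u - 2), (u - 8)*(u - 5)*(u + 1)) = u - 5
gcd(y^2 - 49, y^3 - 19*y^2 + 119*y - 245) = y - 7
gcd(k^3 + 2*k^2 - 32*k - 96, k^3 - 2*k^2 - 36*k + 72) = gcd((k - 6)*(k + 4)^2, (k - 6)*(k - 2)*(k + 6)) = k - 6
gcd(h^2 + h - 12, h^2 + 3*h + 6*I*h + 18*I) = 1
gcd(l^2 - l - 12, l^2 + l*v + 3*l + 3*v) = l + 3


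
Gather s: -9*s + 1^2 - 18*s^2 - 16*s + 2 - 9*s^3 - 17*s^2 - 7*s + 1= -9*s^3 - 35*s^2 - 32*s + 4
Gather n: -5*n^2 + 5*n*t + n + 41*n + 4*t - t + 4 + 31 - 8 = -5*n^2 + n*(5*t + 42) + 3*t + 27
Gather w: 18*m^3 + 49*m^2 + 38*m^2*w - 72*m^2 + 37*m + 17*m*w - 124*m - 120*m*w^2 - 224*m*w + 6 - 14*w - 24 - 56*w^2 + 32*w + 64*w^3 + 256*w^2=18*m^3 - 23*m^2 - 87*m + 64*w^3 + w^2*(200 - 120*m) + w*(38*m^2 - 207*m + 18) - 18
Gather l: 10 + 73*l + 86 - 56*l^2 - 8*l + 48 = -56*l^2 + 65*l + 144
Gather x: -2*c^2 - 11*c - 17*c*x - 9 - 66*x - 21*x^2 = -2*c^2 - 11*c - 21*x^2 + x*(-17*c - 66) - 9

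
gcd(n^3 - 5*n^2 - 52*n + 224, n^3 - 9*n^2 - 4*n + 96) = n^2 - 12*n + 32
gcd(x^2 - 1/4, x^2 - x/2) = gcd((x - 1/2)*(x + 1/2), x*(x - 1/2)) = x - 1/2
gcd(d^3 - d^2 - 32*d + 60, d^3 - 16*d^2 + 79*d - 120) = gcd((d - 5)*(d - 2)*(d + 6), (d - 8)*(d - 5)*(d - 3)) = d - 5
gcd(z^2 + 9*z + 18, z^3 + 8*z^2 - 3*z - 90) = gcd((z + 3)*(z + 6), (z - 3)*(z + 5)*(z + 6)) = z + 6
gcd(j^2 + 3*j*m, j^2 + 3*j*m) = j^2 + 3*j*m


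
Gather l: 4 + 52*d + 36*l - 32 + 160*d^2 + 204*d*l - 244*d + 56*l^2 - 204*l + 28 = 160*d^2 - 192*d + 56*l^2 + l*(204*d - 168)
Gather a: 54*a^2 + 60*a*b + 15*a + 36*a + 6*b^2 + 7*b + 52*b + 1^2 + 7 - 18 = 54*a^2 + a*(60*b + 51) + 6*b^2 + 59*b - 10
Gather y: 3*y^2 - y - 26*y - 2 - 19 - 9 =3*y^2 - 27*y - 30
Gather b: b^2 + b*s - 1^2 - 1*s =b^2 + b*s - s - 1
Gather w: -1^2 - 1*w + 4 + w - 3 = 0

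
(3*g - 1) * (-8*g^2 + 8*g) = -24*g^3 + 32*g^2 - 8*g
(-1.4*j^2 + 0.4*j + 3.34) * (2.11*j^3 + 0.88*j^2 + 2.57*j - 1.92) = -2.954*j^5 - 0.388*j^4 + 3.8014*j^3 + 6.6552*j^2 + 7.8158*j - 6.4128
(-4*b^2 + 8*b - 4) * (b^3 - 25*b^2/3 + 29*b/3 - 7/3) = -4*b^5 + 124*b^4/3 - 328*b^3/3 + 120*b^2 - 172*b/3 + 28/3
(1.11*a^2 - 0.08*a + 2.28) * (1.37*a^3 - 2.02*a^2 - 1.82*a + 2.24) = 1.5207*a^5 - 2.3518*a^4 + 1.265*a^3 - 1.9736*a^2 - 4.3288*a + 5.1072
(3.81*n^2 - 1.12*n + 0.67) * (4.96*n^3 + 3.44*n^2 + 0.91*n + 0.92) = 18.8976*n^5 + 7.5512*n^4 + 2.9375*n^3 + 4.7908*n^2 - 0.4207*n + 0.6164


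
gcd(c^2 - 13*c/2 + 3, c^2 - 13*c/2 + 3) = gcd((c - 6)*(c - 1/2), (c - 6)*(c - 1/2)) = c^2 - 13*c/2 + 3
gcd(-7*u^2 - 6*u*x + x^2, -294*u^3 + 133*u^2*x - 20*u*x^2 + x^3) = -7*u + x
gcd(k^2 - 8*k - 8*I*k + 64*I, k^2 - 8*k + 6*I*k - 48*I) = k - 8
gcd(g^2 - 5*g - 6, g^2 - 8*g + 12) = g - 6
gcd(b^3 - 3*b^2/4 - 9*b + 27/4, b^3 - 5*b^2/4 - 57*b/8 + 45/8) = b^2 - 15*b/4 + 9/4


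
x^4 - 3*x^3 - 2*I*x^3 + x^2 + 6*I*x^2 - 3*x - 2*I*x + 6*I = (x - 3)*(x - 2*I)*(x - I)*(x + I)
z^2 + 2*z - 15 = (z - 3)*(z + 5)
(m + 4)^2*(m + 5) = m^3 + 13*m^2 + 56*m + 80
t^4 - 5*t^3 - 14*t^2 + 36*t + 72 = (t - 6)*(t - 3)*(t + 2)^2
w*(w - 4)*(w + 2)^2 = w^4 - 12*w^2 - 16*w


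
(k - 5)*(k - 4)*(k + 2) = k^3 - 7*k^2 + 2*k + 40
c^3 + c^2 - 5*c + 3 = (c - 1)^2*(c + 3)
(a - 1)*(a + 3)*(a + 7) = a^3 + 9*a^2 + 11*a - 21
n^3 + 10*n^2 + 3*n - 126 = (n - 3)*(n + 6)*(n + 7)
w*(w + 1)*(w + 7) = w^3 + 8*w^2 + 7*w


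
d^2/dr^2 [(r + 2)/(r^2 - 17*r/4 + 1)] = 8*(3*(3 - 4*r)*(4*r^2 - 17*r + 4) + (r + 2)*(8*r - 17)^2)/(4*r^2 - 17*r + 4)^3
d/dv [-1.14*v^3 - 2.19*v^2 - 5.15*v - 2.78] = -3.42*v^2 - 4.38*v - 5.15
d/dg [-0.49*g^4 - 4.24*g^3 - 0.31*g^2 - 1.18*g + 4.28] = -1.96*g^3 - 12.72*g^2 - 0.62*g - 1.18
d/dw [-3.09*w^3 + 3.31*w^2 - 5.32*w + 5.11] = -9.27*w^2 + 6.62*w - 5.32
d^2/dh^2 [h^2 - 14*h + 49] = 2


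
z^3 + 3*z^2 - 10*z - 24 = (z - 3)*(z + 2)*(z + 4)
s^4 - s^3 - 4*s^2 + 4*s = s*(s - 2)*(s - 1)*(s + 2)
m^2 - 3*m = m*(m - 3)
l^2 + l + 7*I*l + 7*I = (l + 1)*(l + 7*I)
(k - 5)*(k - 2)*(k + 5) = k^3 - 2*k^2 - 25*k + 50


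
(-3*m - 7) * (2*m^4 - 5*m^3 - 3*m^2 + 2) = -6*m^5 + m^4 + 44*m^3 + 21*m^2 - 6*m - 14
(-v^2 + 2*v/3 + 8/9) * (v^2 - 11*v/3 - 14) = -v^4 + 13*v^3/3 + 112*v^2/9 - 340*v/27 - 112/9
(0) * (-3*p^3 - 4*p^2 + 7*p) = 0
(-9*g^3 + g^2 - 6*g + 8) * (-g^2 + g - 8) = 9*g^5 - 10*g^4 + 79*g^3 - 22*g^2 + 56*g - 64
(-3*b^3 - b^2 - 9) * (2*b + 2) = -6*b^4 - 8*b^3 - 2*b^2 - 18*b - 18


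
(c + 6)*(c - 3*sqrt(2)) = c^2 - 3*sqrt(2)*c + 6*c - 18*sqrt(2)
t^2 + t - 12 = (t - 3)*(t + 4)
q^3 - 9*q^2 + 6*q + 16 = (q - 8)*(q - 2)*(q + 1)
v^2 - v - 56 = (v - 8)*(v + 7)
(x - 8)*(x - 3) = x^2 - 11*x + 24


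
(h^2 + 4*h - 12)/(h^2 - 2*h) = (h + 6)/h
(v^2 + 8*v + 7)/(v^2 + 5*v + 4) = (v + 7)/(v + 4)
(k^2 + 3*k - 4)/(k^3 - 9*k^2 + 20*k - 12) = (k + 4)/(k^2 - 8*k + 12)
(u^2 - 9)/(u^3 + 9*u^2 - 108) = (u + 3)/(u^2 + 12*u + 36)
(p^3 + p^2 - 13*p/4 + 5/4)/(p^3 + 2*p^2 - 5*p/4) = (p - 1)/p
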